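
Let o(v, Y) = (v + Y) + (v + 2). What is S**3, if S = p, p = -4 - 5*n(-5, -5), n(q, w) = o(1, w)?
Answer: 1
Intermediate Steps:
o(v, Y) = 2 + Y + 2*v (o(v, Y) = (Y + v) + (2 + v) = 2 + Y + 2*v)
n(q, w) = 4 + w (n(q, w) = 2 + w + 2*1 = 2 + w + 2 = 4 + w)
p = 1 (p = -4 - 5*(4 - 5) = -4 - 5*(-1) = -4 + 5 = 1)
S = 1
S**3 = 1**3 = 1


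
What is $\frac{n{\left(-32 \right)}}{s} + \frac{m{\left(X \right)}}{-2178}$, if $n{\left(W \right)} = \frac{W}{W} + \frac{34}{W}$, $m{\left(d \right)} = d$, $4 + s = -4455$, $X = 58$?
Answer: $- \frac{2067887}{77693616} \approx -0.026616$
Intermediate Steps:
$s = -4459$ ($s = -4 - 4455 = -4459$)
$n{\left(W \right)} = 1 + \frac{34}{W}$
$\frac{n{\left(-32 \right)}}{s} + \frac{m{\left(X \right)}}{-2178} = \frac{\frac{1}{-32} \left(34 - 32\right)}{-4459} + \frac{58}{-2178} = \left(- \frac{1}{32}\right) 2 \left(- \frac{1}{4459}\right) + 58 \left(- \frac{1}{2178}\right) = \left(- \frac{1}{16}\right) \left(- \frac{1}{4459}\right) - \frac{29}{1089} = \frac{1}{71344} - \frac{29}{1089} = - \frac{2067887}{77693616}$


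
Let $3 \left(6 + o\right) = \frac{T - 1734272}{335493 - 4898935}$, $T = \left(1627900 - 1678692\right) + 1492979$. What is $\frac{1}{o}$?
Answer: $- \frac{13690326}{81849871} \approx -0.16726$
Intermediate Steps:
$T = 1442187$ ($T = -50792 + 1492979 = 1442187$)
$o = - \frac{81849871}{13690326}$ ($o = -6 + \frac{\left(1442187 - 1734272\right) \frac{1}{335493 - 4898935}}{3} = -6 + \frac{\left(-292085\right) \frac{1}{335493 - 4898935}}{3} = -6 + \frac{\left(-292085\right) \frac{1}{-4563442}}{3} = -6 + \frac{\left(-292085\right) \left(- \frac{1}{4563442}\right)}{3} = -6 + \frac{1}{3} \cdot \frac{292085}{4563442} = -6 + \frac{292085}{13690326} = - \frac{81849871}{13690326} \approx -5.9787$)
$\frac{1}{o} = \frac{1}{- \frac{81849871}{13690326}} = - \frac{13690326}{81849871}$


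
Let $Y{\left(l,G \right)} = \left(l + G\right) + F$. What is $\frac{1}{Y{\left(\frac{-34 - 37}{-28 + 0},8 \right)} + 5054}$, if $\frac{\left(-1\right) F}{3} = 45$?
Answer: $\frac{28}{138027} \approx 0.00020286$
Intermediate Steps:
$F = -135$ ($F = \left(-3\right) 45 = -135$)
$Y{\left(l,G \right)} = -135 + G + l$ ($Y{\left(l,G \right)} = \left(l + G\right) - 135 = \left(G + l\right) - 135 = -135 + G + l$)
$\frac{1}{Y{\left(\frac{-34 - 37}{-28 + 0},8 \right)} + 5054} = \frac{1}{\left(-135 + 8 + \frac{-34 - 37}{-28 + 0}\right) + 5054} = \frac{1}{\left(-135 + 8 - \frac{71}{-28}\right) + 5054} = \frac{1}{\left(-135 + 8 - - \frac{71}{28}\right) + 5054} = \frac{1}{\left(-135 + 8 + \frac{71}{28}\right) + 5054} = \frac{1}{- \frac{3485}{28} + 5054} = \frac{1}{\frac{138027}{28}} = \frac{28}{138027}$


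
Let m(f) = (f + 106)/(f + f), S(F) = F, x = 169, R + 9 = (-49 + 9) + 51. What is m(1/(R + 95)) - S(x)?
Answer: 9945/2 ≈ 4972.5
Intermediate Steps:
R = 2 (R = -9 + ((-49 + 9) + 51) = -9 + (-40 + 51) = -9 + 11 = 2)
m(f) = (106 + f)/(2*f) (m(f) = (106 + f)/((2*f)) = (106 + f)*(1/(2*f)) = (106 + f)/(2*f))
m(1/(R + 95)) - S(x) = (106 + 1/(2 + 95))/(2*(1/(2 + 95))) - 1*169 = (106 + 1/97)/(2*(1/97)) - 169 = (1/2)*97*(10283/97) - 169 = 10283/2 - 169 = 9945/2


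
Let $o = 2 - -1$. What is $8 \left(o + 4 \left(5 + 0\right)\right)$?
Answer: $184$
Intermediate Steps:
$o = 3$ ($o = 2 + 1 = 3$)
$8 \left(o + 4 \left(5 + 0\right)\right) = 8 \left(3 + 4 \left(5 + 0\right)\right) = 8 \left(3 + 4 \cdot 5\right) = 8 \left(3 + 20\right) = 8 \cdot 23 = 184$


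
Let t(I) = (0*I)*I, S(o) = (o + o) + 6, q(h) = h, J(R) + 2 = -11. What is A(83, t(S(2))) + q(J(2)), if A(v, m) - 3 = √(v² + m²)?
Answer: 73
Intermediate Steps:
J(R) = -13 (J(R) = -2 - 11 = -13)
S(o) = 6 + 2*o (S(o) = 2*o + 6 = 6 + 2*o)
t(I) = 0 (t(I) = 0*I = 0)
A(v, m) = 3 + √(m² + v²) (A(v, m) = 3 + √(v² + m²) = 3 + √(m² + v²))
A(83, t(S(2))) + q(J(2)) = (3 + √(0² + 83²)) - 13 = (3 + √(0 + 6889)) - 13 = (3 + √6889) - 13 = (3 + 83) - 13 = 86 - 13 = 73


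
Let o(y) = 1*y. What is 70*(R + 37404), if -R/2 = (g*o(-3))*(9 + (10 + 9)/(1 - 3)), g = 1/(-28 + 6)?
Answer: 28801185/11 ≈ 2.6183e+6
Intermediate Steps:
g = -1/22 (g = 1/(-22) = -1/22 ≈ -0.045455)
o(y) = y
R = 3/22 (R = -2*(-1/22*(-3))*(9 + (10 + 9)/(1 - 3)) = -3*(9 + 19/(-2))/11 = -3*(9 + 19*(-½))/11 = -3*(9 - 19/2)/11 = -3*(-1)/(11*2) = -2*(-3/44) = 3/22 ≈ 0.13636)
70*(R + 37404) = 70*(3/22 + 37404) = 70*(822891/22) = 28801185/11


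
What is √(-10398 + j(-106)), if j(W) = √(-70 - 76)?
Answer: √(-10398 + I*√146) ≈ 0.0592 + 101.97*I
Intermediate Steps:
j(W) = I*√146 (j(W) = √(-146) = I*√146)
√(-10398 + j(-106)) = √(-10398 + I*√146)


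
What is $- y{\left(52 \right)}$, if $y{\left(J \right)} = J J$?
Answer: $-2704$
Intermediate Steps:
$y{\left(J \right)} = J^{2}$
$- y{\left(52 \right)} = - 52^{2} = \left(-1\right) 2704 = -2704$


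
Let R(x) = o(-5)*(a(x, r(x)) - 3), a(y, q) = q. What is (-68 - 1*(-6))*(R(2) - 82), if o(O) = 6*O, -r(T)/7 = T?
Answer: -26536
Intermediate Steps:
r(T) = -7*T
R(x) = 90 + 210*x (R(x) = (6*(-5))*(-7*x - 3) = -30*(-3 - 7*x) = 90 + 210*x)
(-68 - 1*(-6))*(R(2) - 82) = (-68 - 1*(-6))*((90 + 210*2) - 82) = (-68 + 6)*((90 + 420) - 82) = -62*(510 - 82) = -62*428 = -26536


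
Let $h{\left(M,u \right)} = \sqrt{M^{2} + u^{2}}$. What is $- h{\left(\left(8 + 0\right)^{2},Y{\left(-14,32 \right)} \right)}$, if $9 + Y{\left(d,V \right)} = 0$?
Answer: $- \sqrt{4177} \approx -64.63$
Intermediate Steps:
$Y{\left(d,V \right)} = -9$ ($Y{\left(d,V \right)} = -9 + 0 = -9$)
$- h{\left(\left(8 + 0\right)^{2},Y{\left(-14,32 \right)} \right)} = - \sqrt{\left(\left(8 + 0\right)^{2}\right)^{2} + \left(-9\right)^{2}} = - \sqrt{\left(8^{2}\right)^{2} + 81} = - \sqrt{64^{2} + 81} = - \sqrt{4096 + 81} = - \sqrt{4177}$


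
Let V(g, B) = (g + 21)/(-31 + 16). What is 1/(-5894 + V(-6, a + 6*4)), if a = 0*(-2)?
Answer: -1/5895 ≈ -0.00016964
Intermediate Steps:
a = 0
V(g, B) = -7/5 - g/15 (V(g, B) = (21 + g)/(-15) = (21 + g)*(-1/15) = -7/5 - g/15)
1/(-5894 + V(-6, a + 6*4)) = 1/(-5894 + (-7/5 - 1/15*(-6))) = 1/(-5894 + (-7/5 + ⅖)) = 1/(-5894 - 1) = 1/(-5895) = -1/5895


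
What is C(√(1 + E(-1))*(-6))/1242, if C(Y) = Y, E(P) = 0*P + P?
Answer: 0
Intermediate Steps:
E(P) = P (E(P) = 0 + P = P)
C(√(1 + E(-1))*(-6))/1242 = (√(1 - 1)*(-6))/1242 = (√0*(-6))*(1/1242) = (0*(-6))*(1/1242) = 0*(1/1242) = 0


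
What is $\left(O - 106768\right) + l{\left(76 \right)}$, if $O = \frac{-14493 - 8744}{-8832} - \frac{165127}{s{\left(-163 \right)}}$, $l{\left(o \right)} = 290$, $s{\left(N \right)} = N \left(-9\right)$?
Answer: $- \frac{460337068339}{4318848} \approx -1.0659 \cdot 10^{5}$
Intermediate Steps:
$s{\left(N \right)} = - 9 N$
$O = - \frac{474770995}{4318848}$ ($O = \frac{-14493 - 8744}{-8832} - \frac{165127}{\left(-9\right) \left(-163\right)} = \left(-14493 - 8744\right) \left(- \frac{1}{8832}\right) - \frac{165127}{1467} = \left(-23237\right) \left(- \frac{1}{8832}\right) - \frac{165127}{1467} = \frac{23237}{8832} - \frac{165127}{1467} = - \frac{474770995}{4318848} \approx -109.93$)
$\left(O - 106768\right) + l{\left(76 \right)} = \left(- \frac{474770995}{4318848} - 106768\right) + 290 = - \frac{461589534259}{4318848} + 290 = - \frac{460337068339}{4318848}$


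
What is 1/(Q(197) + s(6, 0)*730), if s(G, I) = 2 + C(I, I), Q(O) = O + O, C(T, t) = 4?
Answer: 1/4774 ≈ 0.00020947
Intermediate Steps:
Q(O) = 2*O
s(G, I) = 6 (s(G, I) = 2 + 4 = 6)
1/(Q(197) + s(6, 0)*730) = 1/(2*197 + 6*730) = 1/(394 + 4380) = 1/4774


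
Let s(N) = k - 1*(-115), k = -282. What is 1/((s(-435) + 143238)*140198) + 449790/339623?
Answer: 9022008390147443/6812249172662134 ≈ 1.3244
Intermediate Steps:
s(N) = -167 (s(N) = -282 - 1*(-115) = -282 + 115 = -167)
1/((s(-435) + 143238)*140198) + 449790/339623 = 1/((-167 + 143238)*140198) + 449790/339623 = (1/140198)/143071 + 449790*(1/339623) = (1/143071)*(1/140198) + 449790/339623 = 1/20058268058 + 449790/339623 = 9022008390147443/6812249172662134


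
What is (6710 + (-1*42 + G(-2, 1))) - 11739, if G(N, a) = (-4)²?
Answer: -5055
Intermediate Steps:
G(N, a) = 16
(6710 + (-1*42 + G(-2, 1))) - 11739 = (6710 + (-1*42 + 16)) - 11739 = (6710 + (-42 + 16)) - 11739 = (6710 - 26) - 11739 = 6684 - 11739 = -5055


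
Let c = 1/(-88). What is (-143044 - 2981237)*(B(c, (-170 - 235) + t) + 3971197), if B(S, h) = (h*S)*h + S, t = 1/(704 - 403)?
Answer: -98874271494568700439/7972888 ≈ -1.2401e+13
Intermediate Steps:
c = -1/88 ≈ -0.011364
t = 1/301 ≈ 0.0033223
B(S, h) = S + S*h**2 (B(S, h) = (S*h)*h + S = S*h**2 + S = S + S*h**2)
(-143044 - 2981237)*(B(c, (-170 - 235) + t) + 3971197) = (-143044 - 2981237)*(-(1 + ((-170 - 235) + 1/301)**2)/88 + 3971197) = -3124281*(-(1 + (-405 + 1/301)**2)/88 + 3971197) = -3124281*(-(1 + (-121904/301)**2)/88 + 3971197) = -3124281*(-(1 + 14860585216/90601)/88 + 3971197) = -3124281*(-1/88*14860675817/90601 + 3971197) = -3124281*(-14860675817/7972888 + 3971197) = -3124281*31647048231119/7972888 = -98874271494568700439/7972888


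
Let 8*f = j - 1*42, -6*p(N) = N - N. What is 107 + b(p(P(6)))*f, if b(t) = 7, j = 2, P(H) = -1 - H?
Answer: 72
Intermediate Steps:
p(N) = 0 (p(N) = -(N - N)/6 = -⅙*0 = 0)
f = -5 (f = (2 - 1*42)/8 = (2 - 42)/8 = (⅛)*(-40) = -5)
107 + b(p(P(6)))*f = 107 + 7*(-5) = 107 - 35 = 72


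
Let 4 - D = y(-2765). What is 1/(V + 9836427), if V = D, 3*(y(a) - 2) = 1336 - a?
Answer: 1/9835062 ≈ 1.0168e-7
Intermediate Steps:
y(a) = 1342/3 - a/3 (y(a) = 2 + (1336 - a)/3 = 2 + (1336/3 - a/3) = 1342/3 - a/3)
D = -1365 (D = 4 - (1342/3 - ⅓*(-2765)) = 4 - (1342/3 + 2765/3) = 4 - 1*1369 = 4 - 1369 = -1365)
V = -1365
1/(V + 9836427) = 1/(-1365 + 9836427) = 1/9835062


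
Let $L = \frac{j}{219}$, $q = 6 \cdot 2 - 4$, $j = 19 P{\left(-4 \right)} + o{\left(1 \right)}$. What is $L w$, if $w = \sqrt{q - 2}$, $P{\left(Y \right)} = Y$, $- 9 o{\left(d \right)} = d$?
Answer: $- \frac{685 \sqrt{6}}{1971} \approx -0.85129$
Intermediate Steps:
$o{\left(d \right)} = - \frac{d}{9}$
$j = - \frac{685}{9}$ ($j = 19 \left(-4\right) - \frac{1}{9} = -76 - \frac{1}{9} = - \frac{685}{9} \approx -76.111$)
$q = 8$ ($q = 12 - 4 = 8$)
$L = - \frac{685}{1971}$ ($L = - \frac{685}{9 \cdot 219} = \left(- \frac{685}{9}\right) \frac{1}{219} = - \frac{685}{1971} \approx -0.34754$)
$w = \sqrt{6}$ ($w = \sqrt{8 - 2} = \sqrt{6} \approx 2.4495$)
$L w = - \frac{685 \sqrt{6}}{1971}$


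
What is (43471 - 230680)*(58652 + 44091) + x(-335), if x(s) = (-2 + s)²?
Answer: -19234300718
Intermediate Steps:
(43471 - 230680)*(58652 + 44091) + x(-335) = (43471 - 230680)*(58652 + 44091) + (-2 - 335)² = -187209*102743 + (-337)² = -19234414287 + 113569 = -19234300718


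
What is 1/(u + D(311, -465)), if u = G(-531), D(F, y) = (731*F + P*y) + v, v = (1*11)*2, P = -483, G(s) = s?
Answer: 1/451427 ≈ 2.2152e-6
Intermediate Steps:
v = 22 (v = 11*2 = 22)
D(F, y) = 22 - 483*y + 731*F (D(F, y) = (731*F - 483*y) + 22 = (-483*y + 731*F) + 22 = 22 - 483*y + 731*F)
u = -531
1/(u + D(311, -465)) = 1/(-531 + (22 - 483*(-465) + 731*311)) = 1/(-531 + (22 + 224595 + 227341)) = 1/(-531 + 451958) = 1/451427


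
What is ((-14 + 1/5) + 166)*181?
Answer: 137741/5 ≈ 27548.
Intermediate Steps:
((-14 + 1/5) + 166)*181 = (-69/5 + 166)*181 = (761/5)*181 = 137741/5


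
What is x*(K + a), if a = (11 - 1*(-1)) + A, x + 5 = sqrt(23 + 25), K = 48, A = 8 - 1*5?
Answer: -315 + 252*sqrt(3) ≈ 121.48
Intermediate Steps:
A = 3 (A = 8 - 5 = 3)
x = -5 + 4*sqrt(3) (x = -5 + sqrt(23 + 25) = -5 + sqrt(48) = -5 + 4*sqrt(3) ≈ 1.9282)
a = 15 (a = (11 - 1*(-1)) + 3 = (11 + 1) + 3 = 12 + 3 = 15)
x*(K + a) = (-5 + 4*sqrt(3))*(48 + 15) = (-5 + 4*sqrt(3))*63 = -315 + 252*sqrt(3)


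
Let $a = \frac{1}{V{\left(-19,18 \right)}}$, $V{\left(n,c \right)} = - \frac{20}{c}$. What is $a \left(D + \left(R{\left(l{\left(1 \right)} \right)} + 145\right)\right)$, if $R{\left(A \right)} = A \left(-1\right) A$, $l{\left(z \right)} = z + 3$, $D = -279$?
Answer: $135$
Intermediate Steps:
$l{\left(z \right)} = 3 + z$
$R{\left(A \right)} = - A^{2}$ ($R{\left(A \right)} = - A A = - A^{2}$)
$a = - \frac{9}{10}$ ($a = \frac{1}{\left(-20\right) \frac{1}{18}} = \frac{1}{- \frac{10}{9}} = - \frac{9}{10} \approx -0.9$)
$a \left(D + \left(R{\left(l{\left(1 \right)} \right)} + 145\right)\right) = - \frac{9 \left(-279 + \left(- \left(3 + 1\right)^{2} + 145\right)\right)}{10} = - \frac{9 \left(-279 + \left(- 4^{2} + 145\right)\right)}{10} = - \frac{9 \left(-279 + \left(\left(-1\right) 16 + 145\right)\right)}{10} = - \frac{9 \left(-279 + \left(-16 + 145\right)\right)}{10} = - \frac{9 \left(-279 + 129\right)}{10} = \left(- \frac{9}{10}\right) \left(-150\right) = 135$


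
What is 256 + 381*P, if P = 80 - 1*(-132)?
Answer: 81028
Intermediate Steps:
P = 212 (P = 80 + 132 = 212)
256 + 381*P = 256 + 381*212 = 256 + 80772 = 81028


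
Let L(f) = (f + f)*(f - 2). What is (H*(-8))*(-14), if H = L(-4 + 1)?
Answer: 3360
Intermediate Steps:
L(f) = 2*f*(-2 + f) (L(f) = (2*f)*(-2 + f) = 2*f*(-2 + f))
H = 30 (H = 2*(-4 + 1)*(-2 + (-4 + 1)) = 2*(-3)*(-2 - 3) = 2*(-3)*(-5) = 30)
(H*(-8))*(-14) = (30*(-8))*(-14) = -240*(-14) = 3360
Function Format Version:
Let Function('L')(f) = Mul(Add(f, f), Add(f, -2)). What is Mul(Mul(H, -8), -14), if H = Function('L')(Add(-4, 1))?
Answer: 3360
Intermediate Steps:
Function('L')(f) = Mul(2, f, Add(-2, f)) (Function('L')(f) = Mul(Mul(2, f), Add(-2, f)) = Mul(2, f, Add(-2, f)))
H = 30 (H = Mul(2, Add(-4, 1), Add(-2, Add(-4, 1))) = Mul(2, -3, Add(-2, -3)) = Mul(2, -3, -5) = 30)
Mul(Mul(H, -8), -14) = Mul(Mul(30, -8), -14) = Mul(-240, -14) = 3360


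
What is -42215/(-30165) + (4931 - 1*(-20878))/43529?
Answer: 523221044/262610457 ≈ 1.9924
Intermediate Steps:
-42215/(-30165) + (4931 - 1*(-20878))/43529 = -42215*(-1/30165) + (4931 + 20878)*(1/43529) = 8443/6033 + 25809*(1/43529) = 8443/6033 + 25809/43529 = 523221044/262610457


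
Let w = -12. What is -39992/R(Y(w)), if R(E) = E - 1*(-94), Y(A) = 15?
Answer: -39992/109 ≈ -366.90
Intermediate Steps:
R(E) = 94 + E (R(E) = E + 94 = 94 + E)
-39992/R(Y(w)) = -39992/(94 + 15) = -39992/109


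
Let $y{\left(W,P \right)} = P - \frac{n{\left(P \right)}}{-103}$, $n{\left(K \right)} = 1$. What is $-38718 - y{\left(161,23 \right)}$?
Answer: $- \frac{3990324}{103} \approx -38741.0$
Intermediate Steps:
$y{\left(W,P \right)} = \frac{1}{103} + P$ ($y{\left(W,P \right)} = P - 1 \frac{1}{-103} = P - 1 \left(- \frac{1}{103}\right) = P - - \frac{1}{103} = P + \frac{1}{103} = \frac{1}{103} + P$)
$-38718 - y{\left(161,23 \right)} = -38718 - \left(\frac{1}{103} + 23\right) = -38718 - \frac{2370}{103} = - \frac{3990324}{103}$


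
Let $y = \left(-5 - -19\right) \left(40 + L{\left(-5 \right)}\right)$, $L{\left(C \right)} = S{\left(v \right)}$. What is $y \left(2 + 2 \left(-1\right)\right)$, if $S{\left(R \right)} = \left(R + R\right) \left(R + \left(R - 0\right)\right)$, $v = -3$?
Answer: $0$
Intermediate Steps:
$S{\left(R \right)} = 4 R^{2}$ ($S{\left(R \right)} = 2 R \left(R + \left(R + 0\right)\right) = 2 R \left(R + R\right) = 2 R 2 R = 4 R^{2}$)
$L{\left(C \right)} = 36$ ($L{\left(C \right)} = 4 \left(-3\right)^{2} = 4 \cdot 9 = 36$)
$y = 1064$ ($y = \left(-5 - -19\right) \left(40 + 36\right) = \left(-5 + 19\right) 76 = 14 \cdot 76 = 1064$)
$y \left(2 + 2 \left(-1\right)\right) = 1064 \left(2 + 2 \left(-1\right)\right) = 1064 \left(2 - 2\right) = 1064 \cdot 0 = 0$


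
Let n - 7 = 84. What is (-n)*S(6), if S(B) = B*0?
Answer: 0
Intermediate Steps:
S(B) = 0
n = 91 (n = 7 + 84 = 91)
(-n)*S(6) = -1*91*0 = -91*0 = 0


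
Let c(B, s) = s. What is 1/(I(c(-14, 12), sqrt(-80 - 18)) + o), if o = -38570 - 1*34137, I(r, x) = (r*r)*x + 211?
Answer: -4531/328606384 - 63*I*sqrt(2)/328606384 ≈ -1.3789e-5 - 2.7113e-7*I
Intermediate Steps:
I(r, x) = 211 + x*r**2 (I(r, x) = r**2*x + 211 = x*r**2 + 211 = 211 + x*r**2)
o = -72707 (o = -38570 - 34137 = -72707)
1/(I(c(-14, 12), sqrt(-80 - 18)) + o) = 1/((211 + sqrt(-80 - 18)*12**2) - 72707) = 1/((211 + sqrt(-98)*144) - 72707) = 1/((211 + (7*I*sqrt(2))*144) - 72707) = 1/((211 + 1008*I*sqrt(2)) - 72707) = 1/(-72496 + 1008*I*sqrt(2))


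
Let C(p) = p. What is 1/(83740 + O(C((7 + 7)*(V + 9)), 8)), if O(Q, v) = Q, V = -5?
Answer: 1/83796 ≈ 1.1934e-5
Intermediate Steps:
1/(83740 + O(C((7 + 7)*(V + 9)), 8)) = 1/(83740 + (7 + 7)*(-5 + 9)) = 1/(83740 + 14*4) = 1/(83740 + 56) = 1/83796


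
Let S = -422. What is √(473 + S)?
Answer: √51 ≈ 7.1414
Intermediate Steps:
√(473 + S) = √(473 - 422) = √51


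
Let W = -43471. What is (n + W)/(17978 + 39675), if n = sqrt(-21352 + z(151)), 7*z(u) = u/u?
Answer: -43471/57653 + 3*I*sqrt(116249)/403571 ≈ -0.75401 + 0.0025345*I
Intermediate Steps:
z(u) = 1/7 (z(u) = (u/u)/7 = (1/7)*1 = 1/7)
n = 3*I*sqrt(116249)/7 (n = sqrt(-21352 + 1/7) = sqrt(-149463/7) = 3*I*sqrt(116249)/7 ≈ 146.12*I)
(n + W)/(17978 + 39675) = (3*I*sqrt(116249)/7 - 43471)/(17978 + 39675) = (-43471 + 3*I*sqrt(116249)/7)/57653 = (-43471 + 3*I*sqrt(116249)/7)*(1/57653) = -43471/57653 + 3*I*sqrt(116249)/403571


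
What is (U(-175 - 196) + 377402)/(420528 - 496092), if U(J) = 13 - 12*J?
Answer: -127289/25188 ≈ -5.0536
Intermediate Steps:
(U(-175 - 196) + 377402)/(420528 - 496092) = ((13 - 12*(-175 - 196)) + 377402)/(420528 - 496092) = ((13 - 12*(-371)) + 377402)/(-75564) = ((13 + 4452) + 377402)*(-1/75564) = (4465 + 377402)*(-1/75564) = 381867*(-1/75564) = -127289/25188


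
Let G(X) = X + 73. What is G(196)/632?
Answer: 269/632 ≈ 0.42563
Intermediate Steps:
G(X) = 73 + X
G(196)/632 = (73 + 196)/632 = 269*(1/632) = 269/632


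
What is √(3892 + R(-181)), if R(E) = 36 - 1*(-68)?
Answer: 6*√111 ≈ 63.214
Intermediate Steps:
R(E) = 104 (R(E) = 36 + 68 = 104)
√(3892 + R(-181)) = √(3892 + 104) = √3996 = 6*√111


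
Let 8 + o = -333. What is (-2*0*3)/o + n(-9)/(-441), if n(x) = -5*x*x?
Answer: 45/49 ≈ 0.91837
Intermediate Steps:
o = -341 (o = -8 - 333 = -341)
n(x) = -5*x²
(-2*0*3)/o + n(-9)/(-441) = (-2*0*3)/(-341) - 5*(-9)²/(-441) = (0*3)*(-1/341) - 5*81*(-1/441) = 0*(-1/341) - 405*(-1/441) = 0 + 45/49 = 45/49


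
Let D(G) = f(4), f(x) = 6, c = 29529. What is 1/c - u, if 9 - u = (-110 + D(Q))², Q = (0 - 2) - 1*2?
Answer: 319119904/29529 ≈ 10807.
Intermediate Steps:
Q = -4 (Q = -2 - 2 = -4)
D(G) = 6
u = -10807 (u = 9 - (-110 + 6)² = 9 - 1*(-104)² = 9 - 1*10816 = 9 - 10816 = -10807)
1/c - u = 1/29529 - 1*(-10807) = 1/29529 + 10807 = 319119904/29529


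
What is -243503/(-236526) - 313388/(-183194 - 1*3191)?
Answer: 119509716743/44084898510 ≈ 2.7109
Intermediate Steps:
-243503/(-236526) - 313388/(-183194 - 1*3191) = -243503*(-1/236526) - 313388/(-183194 - 3191) = 243503/236526 - 313388/(-186385) = 243503/236526 - 313388*(-1/186385) = 243503/236526 + 313388/186385 = 119509716743/44084898510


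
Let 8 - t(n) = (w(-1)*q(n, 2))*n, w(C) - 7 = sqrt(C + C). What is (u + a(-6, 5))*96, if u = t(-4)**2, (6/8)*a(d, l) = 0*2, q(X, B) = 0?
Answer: 6144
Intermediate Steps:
w(C) = 7 + sqrt(2)*sqrt(C) (w(C) = 7 + sqrt(C + C) = 7 + sqrt(2*C) = 7 + sqrt(2)*sqrt(C))
t(n) = 8 (t(n) = 8 - (7 + sqrt(2)*sqrt(-1))*0*n = 8 - (7 + sqrt(2)*I)*0*n = 8 - (7 + I*sqrt(2))*0*n = 8 - 0*n = 8 - 1*0 = 8 + 0 = 8)
a(d, l) = 0 (a(d, l) = 4*(0*2)/3 = (4/3)*0 = 0)
u = 64 (u = 8**2 = 64)
(u + a(-6, 5))*96 = (64 + 0)*96 = 64*96 = 6144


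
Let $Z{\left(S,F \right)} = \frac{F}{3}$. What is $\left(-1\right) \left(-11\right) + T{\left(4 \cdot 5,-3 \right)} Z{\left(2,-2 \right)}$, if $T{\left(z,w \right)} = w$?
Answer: $13$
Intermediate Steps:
$Z{\left(S,F \right)} = \frac{F}{3}$ ($Z{\left(S,F \right)} = F \frac{1}{3} = \frac{F}{3}$)
$\left(-1\right) \left(-11\right) + T{\left(4 \cdot 5,-3 \right)} Z{\left(2,-2 \right)} = \left(-1\right) \left(-11\right) - 3 \cdot \frac{1}{3} \left(-2\right) = 11 - -2 = 11 + 2 = 13$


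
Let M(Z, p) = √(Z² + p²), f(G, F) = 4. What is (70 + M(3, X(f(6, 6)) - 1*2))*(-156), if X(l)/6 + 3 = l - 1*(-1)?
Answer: -10920 - 156*√109 ≈ -12549.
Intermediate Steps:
X(l) = -12 + 6*l (X(l) = -18 + 6*(l - 1*(-1)) = -18 + 6*(l + 1) = -18 + 6*(1 + l) = -18 + (6 + 6*l) = -12 + 6*l)
(70 + M(3, X(f(6, 6)) - 1*2))*(-156) = (70 + √(3² + ((-12 + 6*4) - 1*2)²))*(-156) = (70 + √(9 + ((-12 + 24) - 2)²))*(-156) = (70 + √(9 + (12 - 2)²))*(-156) = (70 + √(9 + 10²))*(-156) = (70 + √(9 + 100))*(-156) = (70 + √109)*(-156) = -10920 - 156*√109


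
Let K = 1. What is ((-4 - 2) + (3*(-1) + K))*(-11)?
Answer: 88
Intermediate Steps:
((-4 - 2) + (3*(-1) + K))*(-11) = ((-4 - 2) + (3*(-1) + 1))*(-11) = (-6 + (-3 + 1))*(-11) = (-6 - 2)*(-11) = -8*(-11) = 88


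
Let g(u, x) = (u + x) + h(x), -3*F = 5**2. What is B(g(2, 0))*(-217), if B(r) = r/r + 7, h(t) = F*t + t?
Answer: -1736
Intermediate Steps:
F = -25/3 (F = -1/3*5**2 = -1/3*25 = -25/3 ≈ -8.3333)
h(t) = -22*t/3 (h(t) = -25*t/3 + t = -22*t/3)
g(u, x) = u - 19*x/3 (g(u, x) = (u + x) - 22*x/3 = u - 19*x/3)
B(r) = 8 (B(r) = 1 + 7 = 8)
B(g(2, 0))*(-217) = 8*(-217) = -1736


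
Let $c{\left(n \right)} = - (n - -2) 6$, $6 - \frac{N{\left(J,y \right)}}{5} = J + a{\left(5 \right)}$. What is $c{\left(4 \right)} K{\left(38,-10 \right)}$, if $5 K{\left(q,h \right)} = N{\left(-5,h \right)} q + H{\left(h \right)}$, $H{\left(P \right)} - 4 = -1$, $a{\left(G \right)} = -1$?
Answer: $- \frac{82188}{5} \approx -16438.0$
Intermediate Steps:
$H{\left(P \right)} = 3$ ($H{\left(P \right)} = 4 - 1 = 3$)
$N{\left(J,y \right)} = 35 - 5 J$ ($N{\left(J,y \right)} = 30 - 5 \left(J - 1\right) = 30 - 5 \left(-1 + J\right) = 30 - \left(-5 + 5 J\right) = 35 - 5 J$)
$K{\left(q,h \right)} = \frac{3}{5} + 12 q$ ($K{\left(q,h \right)} = \frac{\left(35 - -25\right) q + 3}{5} = \frac{\left(35 + 25\right) q + 3}{5} = \frac{60 q + 3}{5} = \frac{3 + 60 q}{5} = \frac{3}{5} + 12 q$)
$c{\left(n \right)} = -12 - 6 n$ ($c{\left(n \right)} = - (n + 2) 6 = - (2 + n) 6 = \left(-2 - n\right) 6 = -12 - 6 n$)
$c{\left(4 \right)} K{\left(38,-10 \right)} = \left(-12 - 24\right) \left(\frac{3}{5} + 12 \cdot 38\right) = \left(-12 - 24\right) \left(\frac{3}{5} + 456\right) = \left(-36\right) \frac{2283}{5} = - \frac{82188}{5}$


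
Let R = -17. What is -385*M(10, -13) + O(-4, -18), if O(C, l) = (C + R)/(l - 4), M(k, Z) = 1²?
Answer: -8449/22 ≈ -384.05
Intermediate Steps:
M(k, Z) = 1
O(C, l) = (-17 + C)/(-4 + l) (O(C, l) = (C - 17)/(l - 4) = (-17 + C)/(-4 + l))
-385*M(10, -13) + O(-4, -18) = -385*1 + (-17 - 4)/(-4 - 18) = -385 - 21/(-22) = -385 - 1/22*(-21) = -385 + 21/22 = -8449/22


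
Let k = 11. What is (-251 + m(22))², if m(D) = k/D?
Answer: 251001/4 ≈ 62750.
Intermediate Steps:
m(D) = 11/D
(-251 + m(22))² = (-251 + 11/22)² = (-251 + 11*(1/22))² = (-251 + ½)² = (-501/2)² = 251001/4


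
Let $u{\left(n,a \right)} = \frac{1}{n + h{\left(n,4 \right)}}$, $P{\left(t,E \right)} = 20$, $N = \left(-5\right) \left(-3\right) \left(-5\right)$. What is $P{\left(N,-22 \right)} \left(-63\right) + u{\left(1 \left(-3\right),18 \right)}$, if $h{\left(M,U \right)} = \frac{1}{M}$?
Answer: $- \frac{12603}{10} \approx -1260.3$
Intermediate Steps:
$N = -75$ ($N = 15 \left(-5\right) = -75$)
$u{\left(n,a \right)} = \frac{1}{n + \frac{1}{n}}$
$P{\left(N,-22 \right)} \left(-63\right) + u{\left(1 \left(-3\right),18 \right)} = 20 \left(-63\right) + \frac{1 \left(-3\right)}{1 + \left(1 \left(-3\right)\right)^{2}} = -1260 - \frac{3}{1 + \left(-3\right)^{2}} = -1260 - \frac{3}{1 + 9} = -1260 - \frac{3}{10} = - \frac{12603}{10}$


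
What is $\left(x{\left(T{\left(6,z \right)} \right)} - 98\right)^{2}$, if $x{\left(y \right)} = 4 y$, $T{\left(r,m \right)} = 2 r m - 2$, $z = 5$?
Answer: $17956$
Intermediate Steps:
$T{\left(r,m \right)} = -2 + 2 m r$ ($T{\left(r,m \right)} = 2 m r - 2 = -2 + 2 m r$)
$\left(x{\left(T{\left(6,z \right)} \right)} - 98\right)^{2} = \left(4 \left(-2 + 2 \cdot 5 \cdot 6\right) - 98\right)^{2} = \left(4 \left(-2 + 60\right) - 98\right)^{2} = \left(4 \cdot 58 - 98\right)^{2} = \left(232 - 98\right)^{2} = 134^{2} = 17956$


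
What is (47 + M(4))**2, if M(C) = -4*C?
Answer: 961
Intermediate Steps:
(47 + M(4))**2 = (47 - 4*4)**2 = (47 - 16)**2 = 31**2 = 961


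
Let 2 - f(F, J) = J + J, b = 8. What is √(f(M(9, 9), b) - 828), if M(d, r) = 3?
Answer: I*√842 ≈ 29.017*I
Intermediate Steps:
f(F, J) = 2 - 2*J (f(F, J) = 2 - (J + J) = 2 - 2*J)
√(f(M(9, 9), b) - 828) = √((2 - 2*8) - 828) = √((2 - 16) - 828) = √(-14 - 828) = √(-842) = I*√842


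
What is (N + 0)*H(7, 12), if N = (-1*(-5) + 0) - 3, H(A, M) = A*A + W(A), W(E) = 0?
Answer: 98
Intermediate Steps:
H(A, M) = A² (H(A, M) = A*A + 0 = A² + 0 = A²)
N = 2 (N = (5 + 0) - 3 = 5 - 3 = 2)
(N + 0)*H(7, 12) = (2 + 0)*7² = 2*49 = 98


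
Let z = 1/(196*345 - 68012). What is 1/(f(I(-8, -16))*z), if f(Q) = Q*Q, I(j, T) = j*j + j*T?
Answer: -49/4608 ≈ -0.010634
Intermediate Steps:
I(j, T) = j**2 + T*j
f(Q) = Q**2
z = -1/392 (z = 1/(67620 - 68012) = 1/(-392) = -1/392 ≈ -0.0025510)
1/(f(I(-8, -16))*z) = 1/(((-8*(-16 - 8))**2)*(-1/392)) = -392/(-8*(-24))**2 = -392/192**2 = -392/36864 = (1/36864)*(-392) = -49/4608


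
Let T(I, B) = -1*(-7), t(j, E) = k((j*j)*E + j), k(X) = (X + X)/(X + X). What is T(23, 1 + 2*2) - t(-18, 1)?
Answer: 6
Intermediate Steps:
k(X) = 1 (k(X) = (2*X)/((2*X)) = (2*X)*(1/(2*X)) = 1)
t(j, E) = 1
T(I, B) = 7
T(23, 1 + 2*2) - t(-18, 1) = 7 - 1*1 = 7 - 1 = 6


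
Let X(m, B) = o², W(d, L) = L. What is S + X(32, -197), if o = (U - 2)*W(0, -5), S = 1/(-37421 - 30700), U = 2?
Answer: -1/68121 ≈ -1.4680e-5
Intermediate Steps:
S = -1/68121 (S = 1/(-68121) = -1/68121 ≈ -1.4680e-5)
o = 0 (o = (2 - 2)*(-5) = 0*(-5) = 0)
X(m, B) = 0 (X(m, B) = 0² = 0)
S + X(32, -197) = -1/68121 + 0 = -1/68121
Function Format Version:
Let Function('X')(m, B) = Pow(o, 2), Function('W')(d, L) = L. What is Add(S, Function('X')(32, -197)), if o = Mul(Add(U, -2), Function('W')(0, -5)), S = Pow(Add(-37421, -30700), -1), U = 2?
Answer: Rational(-1, 68121) ≈ -1.4680e-5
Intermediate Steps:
S = Rational(-1, 68121) (S = Pow(-68121, -1) = Rational(-1, 68121) ≈ -1.4680e-5)
o = 0 (o = Mul(Add(2, -2), -5) = Mul(0, -5) = 0)
Function('X')(m, B) = 0 (Function('X')(m, B) = Pow(0, 2) = 0)
Add(S, Function('X')(32, -197)) = Add(Rational(-1, 68121), 0) = Rational(-1, 68121)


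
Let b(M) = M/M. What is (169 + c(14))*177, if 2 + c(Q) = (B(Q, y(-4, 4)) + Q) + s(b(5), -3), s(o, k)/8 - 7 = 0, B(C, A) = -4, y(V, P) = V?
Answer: 41241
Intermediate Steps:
b(M) = 1
s(o, k) = 56 (s(o, k) = 56 + 8*0 = 56 + 0 = 56)
c(Q) = 50 + Q (c(Q) = -2 + ((-4 + Q) + 56) = -2 + (52 + Q) = 50 + Q)
(169 + c(14))*177 = (169 + (50 + 14))*177 = (169 + 64)*177 = 233*177 = 41241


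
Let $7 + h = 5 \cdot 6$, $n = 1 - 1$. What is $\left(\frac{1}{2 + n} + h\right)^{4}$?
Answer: $\frac{4879681}{16} \approx 3.0498 \cdot 10^{5}$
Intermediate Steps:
$n = 0$ ($n = 1 - 1 = 0$)
$h = 23$ ($h = -7 + 5 \cdot 6 = -7 + 30 = 23$)
$\left(\frac{1}{2 + n} + h\right)^{4} = \left(\frac{1}{2 + 0} + 23\right)^{4} = \left(\frac{1}{2} + 23\right)^{4} = \left(\frac{47}{2}\right)^{4} = \frac{4879681}{16}$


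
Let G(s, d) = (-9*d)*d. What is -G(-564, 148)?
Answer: 197136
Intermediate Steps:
G(s, d) = -9*d**2
-G(-564, 148) = -(-9)*148**2 = -(-9)*21904 = -1*(-197136) = 197136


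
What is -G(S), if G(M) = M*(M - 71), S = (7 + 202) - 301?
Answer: -14996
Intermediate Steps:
S = -92 (S = 209 - 301 = -92)
G(M) = M*(-71 + M)
-G(S) = -(-92)*(-71 - 92) = -(-92)*(-163) = -1*14996 = -14996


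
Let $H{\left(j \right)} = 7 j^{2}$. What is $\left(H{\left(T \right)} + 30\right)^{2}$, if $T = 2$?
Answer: $3364$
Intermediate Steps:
$\left(H{\left(T \right)} + 30\right)^{2} = \left(7 \cdot 2^{2} + 30\right)^{2} = \left(7 \cdot 4 + 30\right)^{2} = \left(28 + 30\right)^{2} = 58^{2} = 3364$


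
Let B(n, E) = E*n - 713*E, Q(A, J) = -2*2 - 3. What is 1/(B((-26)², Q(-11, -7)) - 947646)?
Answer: -1/947387 ≈ -1.0555e-6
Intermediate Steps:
Q(A, J) = -7 (Q(A, J) = -4 - 3 = -7)
B(n, E) = -713*E + E*n
1/(B((-26)², Q(-11, -7)) - 947646) = 1/(-7*(-713 + (-26)²) - 947646) = 1/(-7*(-713 + 676) - 947646) = 1/(-7*(-37) - 947646) = 1/(259 - 947646) = 1/(-947387) = -1/947387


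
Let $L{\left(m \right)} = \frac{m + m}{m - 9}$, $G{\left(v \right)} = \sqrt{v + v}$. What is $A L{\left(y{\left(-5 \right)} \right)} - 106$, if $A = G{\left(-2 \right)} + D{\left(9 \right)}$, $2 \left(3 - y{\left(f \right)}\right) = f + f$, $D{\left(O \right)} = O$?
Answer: $-250 - 32 i \approx -250.0 - 32.0 i$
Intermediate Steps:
$y{\left(f \right)} = 3 - f$ ($y{\left(f \right)} = 3 - \frac{f + f}{2} = 3 - \frac{2 f}{2} = 3 - f$)
$G{\left(v \right)} = \sqrt{2} \sqrt{v}$ ($G{\left(v \right)} = \sqrt{2 v} = \sqrt{2} \sqrt{v}$)
$L{\left(m \right)} = \frac{2 m}{-9 + m}$
$A = 9 + 2 i$ ($A = \sqrt{2} \sqrt{-2} + 9 = \sqrt{2} i \sqrt{2} + 9 = 2 i + 9 = 9 + 2 i \approx 9.0 + 2.0 i$)
$A L{\left(y{\left(-5 \right)} \right)} - 106 = \left(9 + 2 i\right) \frac{2 \left(3 - -5\right)}{-9 + \left(3 - -5\right)} - 106 = \left(9 + 2 i\right) \frac{2 \left(3 + 5\right)}{-9 + \left(3 + 5\right)} - 106 = \left(9 + 2 i\right) 2 \cdot 8 \frac{1}{-9 + 8} - 106 = \left(9 + 2 i\right) 2 \cdot 8 \frac{1}{-1} - 106 = \left(9 + 2 i\right) 2 \cdot 8 \left(-1\right) - 106 = \left(9 + 2 i\right) \left(-16\right) - 106 = \left(-144 - 32 i\right) - 106 = -250 - 32 i$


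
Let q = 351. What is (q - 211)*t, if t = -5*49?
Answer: -34300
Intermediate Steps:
t = -245
(q - 211)*t = (351 - 211)*(-245) = 140*(-245) = -34300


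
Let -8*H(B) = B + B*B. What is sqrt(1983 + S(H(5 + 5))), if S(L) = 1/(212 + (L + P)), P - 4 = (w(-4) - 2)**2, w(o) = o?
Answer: sqrt(1800982259)/953 ≈ 44.531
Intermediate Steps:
P = 40 (P = 4 + (-4 - 2)**2 = 4 + (-6)**2 = 4 + 36 = 40)
H(B) = -B/8 - B**2/8 (H(B) = -(B + B*B)/8 = -(B + B**2)/8 = -B/8 - B**2/8)
S(L) = 1/(252 + L) (S(L) = 1/(212 + (L + 40)) = 1/(212 + (40 + L)) = 1/(252 + L))
sqrt(1983 + S(H(5 + 5))) = sqrt(1983 + 1/(252 - (5 + 5)*(1 + (5 + 5))/8)) = sqrt(1983 + 1/(252 - 1/8*10*(1 + 10))) = sqrt(1983 + 1/(252 - 1/8*10*11)) = sqrt(1983 + 1/(252 - 55/4)) = sqrt(1983 + 1/(953/4)) = sqrt(1983 + 4/953) = sqrt(1889803/953) = sqrt(1800982259)/953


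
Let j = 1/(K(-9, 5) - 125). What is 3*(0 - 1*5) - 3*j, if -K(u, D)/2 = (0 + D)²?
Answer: -2622/175 ≈ -14.983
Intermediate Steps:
K(u, D) = -2*D² (K(u, D) = -2*(0 + D)² = -2*D²)
j = -1/175 (j = 1/(-2*5² - 125) = 1/(-2*25 - 125) = 1/(-50 - 125) = 1/(-175) = -1/175 ≈ -0.0057143)
3*(0 - 1*5) - 3*j = 3*(0 - 1*5) - 3*(-1/175) = 3*(0 - 5) + 3/175 = 3*(-5) + 3/175 = -15 + 3/175 = -2622/175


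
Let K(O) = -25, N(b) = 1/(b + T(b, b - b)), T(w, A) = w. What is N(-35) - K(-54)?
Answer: 1749/70 ≈ 24.986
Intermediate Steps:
N(b) = 1/(2*b) (N(b) = 1/(b + b) = 1/(2*b))
N(-35) - K(-54) = (1/2)/(-35) - 1*(-25) = (1/2)*(-1/35) + 25 = -1/70 + 25 = 1749/70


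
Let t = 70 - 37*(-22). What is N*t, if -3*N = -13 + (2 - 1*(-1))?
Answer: 8840/3 ≈ 2946.7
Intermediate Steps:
N = 10/3 (N = -(-13 + (2 - 1*(-1)))/3 = -(-13 + (2 + 1))/3 = -(-13 + 3)/3 = -⅓*(-10) = 10/3 ≈ 3.3333)
t = 884 (t = 70 + 814 = 884)
N*t = (10/3)*884 = 8840/3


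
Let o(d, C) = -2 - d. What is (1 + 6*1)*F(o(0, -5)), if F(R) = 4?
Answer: 28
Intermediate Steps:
(1 + 6*1)*F(o(0, -5)) = (1 + 6*1)*4 = (1 + 6)*4 = 7*4 = 28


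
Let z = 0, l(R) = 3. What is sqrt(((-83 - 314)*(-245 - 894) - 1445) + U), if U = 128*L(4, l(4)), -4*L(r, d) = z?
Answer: 3*sqrt(50082) ≈ 671.37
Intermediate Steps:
L(r, d) = 0 (L(r, d) = -1/4*0 = 0)
U = 0 (U = 128*0 = 0)
sqrt(((-83 - 314)*(-245 - 894) - 1445) + U) = sqrt(((-83 - 314)*(-245 - 894) - 1445) + 0) = sqrt((-397*(-1139) - 1445) + 0) = sqrt((452183 - 1445) + 0) = sqrt(450738 + 0) = sqrt(450738) = 3*sqrt(50082)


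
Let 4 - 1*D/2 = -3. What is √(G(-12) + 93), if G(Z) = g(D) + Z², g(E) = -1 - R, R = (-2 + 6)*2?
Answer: 2*√57 ≈ 15.100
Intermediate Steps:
D = 14 (D = 8 - 2*(-3) = 8 + 6 = 14)
R = 8 (R = 4*2 = 8)
g(E) = -9 (g(E) = -1 - 1*8 = -1 - 8 = -9)
G(Z) = -9 + Z²
√(G(-12) + 93) = √((-9 + (-12)²) + 93) = √((-9 + 144) + 93) = √(135 + 93) = √228 = 2*√57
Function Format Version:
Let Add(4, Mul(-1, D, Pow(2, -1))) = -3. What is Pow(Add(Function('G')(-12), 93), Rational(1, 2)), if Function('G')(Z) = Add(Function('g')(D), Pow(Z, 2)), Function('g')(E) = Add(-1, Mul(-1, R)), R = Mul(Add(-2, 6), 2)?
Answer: Mul(2, Pow(57, Rational(1, 2))) ≈ 15.100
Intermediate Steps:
D = 14 (D = Add(8, Mul(-2, -3)) = Add(8, 6) = 14)
R = 8 (R = Mul(4, 2) = 8)
Function('g')(E) = -9 (Function('g')(E) = Add(-1, Mul(-1, 8)) = Add(-1, -8) = -9)
Function('G')(Z) = Add(-9, Pow(Z, 2))
Pow(Add(Function('G')(-12), 93), Rational(1, 2)) = Pow(Add(Add(-9, Pow(-12, 2)), 93), Rational(1, 2)) = Pow(Add(Add(-9, 144), 93), Rational(1, 2)) = Pow(Add(135, 93), Rational(1, 2)) = Pow(228, Rational(1, 2)) = Mul(2, Pow(57, Rational(1, 2)))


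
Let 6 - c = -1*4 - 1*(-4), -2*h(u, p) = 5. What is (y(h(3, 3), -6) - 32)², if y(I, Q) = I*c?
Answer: 2209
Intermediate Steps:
h(u, p) = -5/2 (h(u, p) = -½*5 = -5/2)
c = 6 (c = 6 - (-1*4 - 1*(-4)) = 6 - (-4 + 4) = 6 - 1*0 = 6 + 0 = 6)
y(I, Q) = 6*I (y(I, Q) = I*6 = 6*I)
(y(h(3, 3), -6) - 32)² = (6*(-5/2) - 32)² = (-15 - 32)² = (-47)² = 2209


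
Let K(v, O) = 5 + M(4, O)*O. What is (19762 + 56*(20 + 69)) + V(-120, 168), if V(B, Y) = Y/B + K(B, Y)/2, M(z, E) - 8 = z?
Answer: 257551/10 ≈ 25755.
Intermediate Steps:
M(z, E) = 8 + z
K(v, O) = 5 + 12*O (K(v, O) = 5 + (8 + 4)*O = 5 + 12*O)
V(B, Y) = 5/2 + 6*Y + Y/B (V(B, Y) = Y/B + (5 + 12*Y)/2 = Y/B + (5 + 12*Y)*(1/2) = Y/B + (5/2 + 6*Y) = 5/2 + 6*Y + Y/B)
(19762 + 56*(20 + 69)) + V(-120, 168) = (19762 + 56*(20 + 69)) + (5/2 + 6*168 + 168/(-120)) = (19762 + 56*89) + (5/2 + 1008 + 168*(-1/120)) = (19762 + 4984) + (5/2 + 1008 - 7/5) = 24746 + 10091/10 = 257551/10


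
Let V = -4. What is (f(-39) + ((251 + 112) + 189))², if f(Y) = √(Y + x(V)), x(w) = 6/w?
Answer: 609327/2 + 4968*I*√2 ≈ 3.0466e+5 + 7025.8*I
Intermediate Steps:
f(Y) = √(-3/2 + Y) (f(Y) = √(Y + 6/(-4)) = √(Y + 6*(-¼)) = √(Y - 3/2) = √(-3/2 + Y))
(f(-39) + ((251 + 112) + 189))² = (√(-6 + 4*(-39))/2 + ((251 + 112) + 189))² = (√(-6 - 156)/2 + (363 + 189))² = (√(-162)/2 + 552)² = ((9*I*√2)/2 + 552)² = (9*I*√2/2 + 552)² = (552 + 9*I*√2/2)²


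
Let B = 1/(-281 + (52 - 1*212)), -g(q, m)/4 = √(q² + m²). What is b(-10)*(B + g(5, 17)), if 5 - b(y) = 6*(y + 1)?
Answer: -59/441 - 236*√314 ≈ -4182.1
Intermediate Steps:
g(q, m) = -4*√(m² + q²) (g(q, m) = -4*√(q² + m²) = -4*√(m² + q²))
B = -1/441 (B = 1/(-281 + (52 - 212)) = 1/(-281 - 160) = 1/(-441) = -1/441 ≈ -0.0022676)
b(y) = -1 - 6*y (b(y) = 5 - 6*(y + 1) = 5 - 6*(1 + y) = 5 - (6 + 6*y) = 5 + (-6 - 6*y) = -1 - 6*y)
b(-10)*(B + g(5, 17)) = (-1 - 6*(-10))*(-1/441 - 4*√(17² + 5²)) = (-1 + 60)*(-1/441 - 4*√(289 + 25)) = 59*(-1/441 - 4*√314) = -59/441 - 236*√314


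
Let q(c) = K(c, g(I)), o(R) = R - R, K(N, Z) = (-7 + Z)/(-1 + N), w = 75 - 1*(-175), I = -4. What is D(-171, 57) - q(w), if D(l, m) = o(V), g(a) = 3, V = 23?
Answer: 4/249 ≈ 0.016064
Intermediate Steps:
w = 250 (w = 75 + 175 = 250)
K(N, Z) = (-7 + Z)/(-1 + N)
o(R) = 0
D(l, m) = 0
q(c) = -4/(-1 + c) (q(c) = (-7 + 3)/(-1 + c) = -4/(-1 + c))
D(-171, 57) - q(w) = 0 - (-4)/(-1 + 250) = 0 - (-4)/249 = 0 - 1*(-4/249) = 0 + 4/249 = 4/249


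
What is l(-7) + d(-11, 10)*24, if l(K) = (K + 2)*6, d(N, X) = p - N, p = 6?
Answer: 378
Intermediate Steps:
d(N, X) = 6 - N
l(K) = 12 + 6*K (l(K) = (2 + K)*6 = 12 + 6*K)
l(-7) + d(-11, 10)*24 = (12 + 6*(-7)) + (6 - 1*(-11))*24 = (12 - 42) + (6 + 11)*24 = -30 + 17*24 = -30 + 408 = 378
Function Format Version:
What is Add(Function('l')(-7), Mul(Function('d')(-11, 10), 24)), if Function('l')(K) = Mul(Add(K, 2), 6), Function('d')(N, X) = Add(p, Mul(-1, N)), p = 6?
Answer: 378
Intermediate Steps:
Function('d')(N, X) = Add(6, Mul(-1, N))
Function('l')(K) = Add(12, Mul(6, K)) (Function('l')(K) = Mul(Add(2, K), 6) = Add(12, Mul(6, K)))
Add(Function('l')(-7), Mul(Function('d')(-11, 10), 24)) = Add(Add(12, Mul(6, -7)), Mul(Add(6, Mul(-1, -11)), 24)) = Add(Add(12, -42), Mul(Add(6, 11), 24)) = Add(-30, Mul(17, 24)) = Add(-30, 408) = 378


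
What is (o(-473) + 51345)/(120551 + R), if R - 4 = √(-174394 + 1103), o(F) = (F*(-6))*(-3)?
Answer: 5163491205/14533681316 - 42831*I*√173291/14533681316 ≈ 0.35528 - 0.0012268*I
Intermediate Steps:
o(F) = 18*F (o(F) = -6*F*(-3) = 18*F)
R = 4 + I*√173291 (R = 4 + √(-174394 + 1103) = 4 + √(-173291) = 4 + I*√173291 ≈ 4.0 + 416.28*I)
(o(-473) + 51345)/(120551 + R) = (18*(-473) + 51345)/(120551 + (4 + I*√173291)) = (-8514 + 51345)/(120555 + I*√173291) = 42831/(120555 + I*√173291)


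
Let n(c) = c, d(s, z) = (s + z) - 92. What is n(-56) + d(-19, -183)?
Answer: -350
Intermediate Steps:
d(s, z) = -92 + s + z
n(-56) + d(-19, -183) = -56 + (-92 - 19 - 183) = -56 - 294 = -350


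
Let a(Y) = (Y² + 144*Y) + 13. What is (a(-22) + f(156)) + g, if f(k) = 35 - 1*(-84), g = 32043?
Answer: 29491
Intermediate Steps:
f(k) = 119 (f(k) = 35 + 84 = 119)
a(Y) = 13 + Y² + 144*Y
(a(-22) + f(156)) + g = ((13 + (-22)² + 144*(-22)) + 119) + 32043 = ((13 + 484 - 3168) + 119) + 32043 = (-2671 + 119) + 32043 = -2552 + 32043 = 29491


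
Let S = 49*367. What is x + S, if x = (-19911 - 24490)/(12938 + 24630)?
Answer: 675540943/37568 ≈ 17982.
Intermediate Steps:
x = -44401/37568 ≈ -1.1819
S = 17983
x + S = -44401/37568 + 17983 = 675540943/37568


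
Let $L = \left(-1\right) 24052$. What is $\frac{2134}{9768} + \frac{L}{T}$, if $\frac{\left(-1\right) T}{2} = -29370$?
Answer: $- \frac{415109}{2173380} \approx -0.191$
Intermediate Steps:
$L = -24052$
$T = 58740$ ($T = \left(-2\right) \left(-29370\right) = 58740$)
$\frac{2134}{9768} + \frac{L}{T} = \frac{2134}{9768} - \frac{24052}{58740} = 2134 \cdot \frac{1}{9768} - \frac{6013}{14685} = \frac{97}{444} - \frac{6013}{14685} = - \frac{415109}{2173380}$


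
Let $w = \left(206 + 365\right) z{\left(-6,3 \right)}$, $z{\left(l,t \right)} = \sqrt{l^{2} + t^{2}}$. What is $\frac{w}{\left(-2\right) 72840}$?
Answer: $- \frac{571 \sqrt{5}}{48560} \approx -0.026293$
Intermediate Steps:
$w = 1713 \sqrt{5}$ ($w = \left(206 + 365\right) \sqrt{\left(-6\right)^{2} + 3^{2}} = 571 \sqrt{36 + 9} = 571 \sqrt{45} = 571 \cdot 3 \sqrt{5} = 1713 \sqrt{5} \approx 3830.4$)
$\frac{w}{\left(-2\right) 72840} = \frac{1713 \sqrt{5}}{\left(-2\right) 72840} = \frac{1713 \sqrt{5}}{-145680} = 1713 \sqrt{5} \left(- \frac{1}{145680}\right) = - \frac{571 \sqrt{5}}{48560}$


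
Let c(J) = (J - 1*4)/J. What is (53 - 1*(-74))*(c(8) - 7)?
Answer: -1651/2 ≈ -825.50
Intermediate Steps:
c(J) = (-4 + J)/J (c(J) = (J - 4)/J = (-4 + J)/J)
(53 - 1*(-74))*(c(8) - 7) = (53 - 1*(-74))*((-4 + 8)/8 - 7) = (53 + 74)*((1/8)*4 - 7) = 127*(1/2 - 7) = 127*(-13/2) = -1651/2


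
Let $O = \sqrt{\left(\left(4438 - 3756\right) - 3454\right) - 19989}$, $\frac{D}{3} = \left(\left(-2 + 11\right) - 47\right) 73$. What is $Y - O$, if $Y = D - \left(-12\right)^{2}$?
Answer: $-8466 - 9 i \sqrt{281} \approx -8466.0 - 150.87 i$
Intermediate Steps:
$D = -8322$ ($D = 3 \left(\left(-2 + 11\right) - 47\right) 73 = 3 \left(9 - 47\right) 73 = 3 \left(\left(-38\right) 73\right) = 3 \left(-2774\right) = -8322$)
$Y = -8466$ ($Y = -8322 - \left(-12\right)^{2} = -8322 - 144 = -8466$)
$O = 9 i \sqrt{281}$ ($O = \sqrt{\left(682 - 3454\right) - 19989} = \sqrt{-2772 - 19989} = \sqrt{-22761} = 9 i \sqrt{281} \approx 150.87 i$)
$Y - O = -8466 - 9 i \sqrt{281}$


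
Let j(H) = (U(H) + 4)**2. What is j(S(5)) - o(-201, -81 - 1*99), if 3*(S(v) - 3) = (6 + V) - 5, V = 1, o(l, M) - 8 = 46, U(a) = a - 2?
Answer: -197/9 ≈ -21.889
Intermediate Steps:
U(a) = -2 + a
o(l, M) = 54 (o(l, M) = 8 + 46 = 54)
S(v) = 11/3 (S(v) = 3 + ((6 + 1) - 5)/3 = 3 + (7 - 5)/3 = 3 + (1/3)*2 = 3 + 2/3 = 11/3)
j(H) = (2 + H)**2 (j(H) = ((-2 + H) + 4)**2 = (2 + H)**2)
j(S(5)) - o(-201, -81 - 1*99) = (2 + 11/3)**2 - 1*54 = (17/3)**2 - 54 = 289/9 - 54 = -197/9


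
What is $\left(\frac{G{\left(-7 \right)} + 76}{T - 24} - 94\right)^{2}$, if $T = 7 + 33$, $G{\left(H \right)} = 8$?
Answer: $\frac{126025}{16} \approx 7876.6$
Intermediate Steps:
$T = 40$
$\left(\frac{G{\left(-7 \right)} + 76}{T - 24} - 94\right)^{2} = \left(\frac{8 + 76}{40 - 24} - 94\right)^{2} = \left(\frac{84}{16} - 94\right)^{2} = \left(84 \cdot \frac{1}{16} - 94\right)^{2} = \left(\frac{21}{4} - 94\right)^{2} = \left(- \frac{355}{4}\right)^{2} = \frac{126025}{16}$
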